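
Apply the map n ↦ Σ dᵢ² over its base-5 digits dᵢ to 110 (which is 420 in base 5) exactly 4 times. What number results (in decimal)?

4

110 = (4,2,0)_5 → 4² + 2² + 0² = 20
20 = (4,0)_5 → 4² + 0² = 16
16 = (3,1)_5 → 3² + 1² = 10
10 = (2,0)_5 → 2² + 0² = 4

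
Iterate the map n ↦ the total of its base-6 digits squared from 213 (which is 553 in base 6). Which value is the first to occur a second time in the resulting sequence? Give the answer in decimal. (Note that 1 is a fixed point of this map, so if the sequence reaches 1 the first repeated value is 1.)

213 = (5,5,3)_6 → 59
59 = (1,3,5)_6 → 35
35 = (5,5)_6 → 50
50 = (1,2,2)_6 → 9
9 = (1,3)_6 → 10
10 = (1,4)_6 → 17
17 = (2,5)_6 → 29
29 = (4,5)_6 → 41
41 = (1,0,5)_6 → 26
26 = (4,2)_6 → 20
20 = (3,2)_6 → 13
13 = (2,1)_6 → 5
5 = (5)_6 → 25
25 = (4,1)_6 → 17  — 17 already appeared earlier.

17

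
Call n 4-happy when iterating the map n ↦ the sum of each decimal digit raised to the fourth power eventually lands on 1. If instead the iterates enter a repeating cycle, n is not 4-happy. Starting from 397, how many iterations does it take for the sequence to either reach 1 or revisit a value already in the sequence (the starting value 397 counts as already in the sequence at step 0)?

11

397 → 3⁴ + 9⁴ + 7⁴ = 81 + 6561 + 2401 = 9043
9043 → 9⁴ + 0⁴ + 4⁴ + 3⁴ = 6561 + 0 + 256 + 81 = 6898
6898 → 6⁴ + 8⁴ + 9⁴ + 8⁴ = 1296 + 4096 + 6561 + 4096 = 16049
16049 → 1⁴ + 6⁴ + 0⁴ + 4⁴ + 9⁴ = 1 + 1296 + 0 + 256 + 6561 = 8114
8114 → 8⁴ + 1⁴ + 1⁴ + 4⁴ = 4096 + 1 + 1 + 256 = 4354
4354 → 4⁴ + 3⁴ + 5⁴ + 4⁴ = 256 + 81 + 625 + 256 = 1218
1218 → 1⁴ + 2⁴ + 1⁴ + 8⁴ = 1 + 16 + 1 + 4096 = 4114
4114 → 4⁴ + 1⁴ + 1⁴ + 4⁴ = 256 + 1 + 1 + 256 = 514
514 → 5⁴ + 1⁴ + 4⁴ = 625 + 1 + 256 = 882
882 → 8⁴ + 8⁴ + 2⁴ = 4096 + 4096 + 16 = 8208
8208 → 8⁴ + 2⁴ + 0⁴ + 8⁴ = 4096 + 16 + 0 + 4096 = 8208  — 8208 repeats.
That took 11 steps.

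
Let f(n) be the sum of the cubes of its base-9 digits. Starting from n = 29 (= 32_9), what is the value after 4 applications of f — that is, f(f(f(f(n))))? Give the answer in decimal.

29 = (3,2)_9 → 3³ + 2³ = 35
35 = (3,8)_9 → 3³ + 8³ = 539
539 = (6,5,8)_9 → 6³ + 5³ + 8³ = 853
853 = (1,1,4,7)_9 → 1³ + 1³ + 4³ + 7³ = 409

409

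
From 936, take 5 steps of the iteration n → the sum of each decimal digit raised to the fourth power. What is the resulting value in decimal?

936 → 9⁴ + 3⁴ + 6⁴ = 7938
7938 → 7⁴ + 9⁴ + 3⁴ + 8⁴ = 13139
13139 → 1⁴ + 3⁴ + 1⁴ + 3⁴ + 9⁴ = 6725
6725 → 6⁴ + 7⁴ + 2⁴ + 5⁴ = 4338
4338 → 4⁴ + 3⁴ + 3⁴ + 8⁴ = 4514

4514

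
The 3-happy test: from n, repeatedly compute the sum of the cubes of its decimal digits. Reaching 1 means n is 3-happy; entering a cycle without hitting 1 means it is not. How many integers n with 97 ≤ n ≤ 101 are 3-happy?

97: 97 → 1072 → 352 → 160 → 217 → 352  — not 3-happy
98: 98 → 1241 → 74 → 407 → 407  — not 3-happy
99: 99 → 1458 → 702 → 351 → 153 → 153  — not 3-happy
100: 100 → 1  — 3-happy
101: 101 → 2 → 8 → 512 → 134 → 92 → 737 → 713 → 371 → 371  — not 3-happy
3-happy: 100

1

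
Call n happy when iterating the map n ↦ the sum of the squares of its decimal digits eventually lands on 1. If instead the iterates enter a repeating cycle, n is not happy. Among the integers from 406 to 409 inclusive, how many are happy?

1

406: 406 → 52 → 29 → 85 → 89 → 145 → 42 → 20 → 4 → 16 → 37 → 58 → 89  — not happy
407: 407 → 65 → 61 → 37 → 58 → 89 → 145 → 42 → 20 → 4 → 16 → 37  — not happy
408: 408 → 80 → 64 → 52 → 29 → 85 → 89 → 145 → 42 → 20 → 4 → 16 → 37 → 58 → 89  — not happy
409: 409 → 97 → 130 → 10 → 1  — happy
happy: 409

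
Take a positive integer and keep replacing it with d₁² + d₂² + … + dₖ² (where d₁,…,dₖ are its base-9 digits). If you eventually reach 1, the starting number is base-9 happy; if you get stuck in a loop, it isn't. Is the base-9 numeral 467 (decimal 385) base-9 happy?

base-9 happy

385 = (4,6,7)_9 → 4² + 6² + 7² = 16 + 36 + 49 = 101
101 = (1,2,2)_9 → 1² + 2² + 2² = 1 + 4 + 4 = 9
9 = (1,0)_9 → 1² + 0² = 1 + 0 = 1  — reached 1.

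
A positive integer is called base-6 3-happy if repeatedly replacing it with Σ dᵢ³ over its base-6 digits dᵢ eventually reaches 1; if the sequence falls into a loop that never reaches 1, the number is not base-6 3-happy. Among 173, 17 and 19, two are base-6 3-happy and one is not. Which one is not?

173: 173 → 253 → 3 → 27 → 91 → 36 → 1  — reaches 1 (base-6 3-happy)
17: 17 → 133 → 92 → 43 → 3 → 27 → 91 → 36 → 1  — reaches 1 (base-6 3-happy)
19: 19 → 28 → 128 → 62 → 73 → 9 → 28  — repeats 28 (not base-6 3-happy)

19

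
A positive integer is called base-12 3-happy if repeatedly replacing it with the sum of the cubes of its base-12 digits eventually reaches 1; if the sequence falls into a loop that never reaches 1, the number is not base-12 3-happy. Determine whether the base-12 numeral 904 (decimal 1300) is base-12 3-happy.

1300 = (9,0,4)_12 → 9³ + 0³ + 4³ = 729 + 0 + 64 = 793
793 = (5,6,1)_12 → 5³ + 6³ + 1³ = 125 + 216 + 1 = 342
342 = (2,4,6)_12 → 2³ + 4³ + 6³ = 8 + 64 + 216 = 288
288 = (2,0,0)_12 → 2³ + 0³ + 0³ = 8 + 0 + 0 = 8
8 = (8)_12 → 8³ = 512
512 = (3,6,8)_12 → 3³ + 6³ + 8³ = 27 + 216 + 512 = 755
755 = (5,2,11)_12 → 5³ + 2³ + 11³ = 125 + 8 + 1331 = 1464
1464 = (10,2,0)_12 → 10³ + 2³ + 0³ = 1000 + 8 + 0 = 1008
1008 = (7,0,0)_12 → 7³ + 0³ + 0³ = 343 + 0 + 0 = 343
343 = (2,4,7)_12 → 2³ + 4³ + 7³ = 8 + 64 + 343 = 415
415 = (2,10,7)_12 → 2³ + 10³ + 7³ = 8 + 1000 + 343 = 1351
1351 = (9,4,7)_12 → 9³ + 4³ + 7³ = 729 + 64 + 343 = 1136
1136 = (7,10,8)_12 → 7³ + 10³ + 8³ = 343 + 1000 + 512 = 1855
1855 = (1,0,10,7)_12 → 1³ + 0³ + 10³ + 7³ = 1 + 0 + 1000 + 343 = 1344
1344 = (9,4,0)_12 → 9³ + 4³ + 0³ = 729 + 64 + 0 = 793  — 793 already seen; the sequence cycles without reaching 1.

not base-12 3-happy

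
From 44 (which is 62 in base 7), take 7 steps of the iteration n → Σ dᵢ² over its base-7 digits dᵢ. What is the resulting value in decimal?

2

44 = (6,2)_7 → 6² + 2² = 40
40 = (5,5)_7 → 5² + 5² = 50
50 = (1,0,1)_7 → 1² + 0² + 1² = 2
2 = (2)_7 → 2² = 4
4 = (4)_7 → 4² = 16
16 = (2,2)_7 → 2² + 2² = 8
8 = (1,1)_7 → 1² + 1² = 2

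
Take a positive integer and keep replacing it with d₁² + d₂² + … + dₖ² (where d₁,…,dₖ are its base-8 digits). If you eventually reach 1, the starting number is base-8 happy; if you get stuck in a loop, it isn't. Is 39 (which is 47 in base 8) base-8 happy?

not base-8 happy

39 = (4,7)_8 → 4² + 7² = 65
65 = (1,0,1)_8 → 1² + 0² + 1² = 2
2 = (2)_8 → 2² = 4
4 = (4)_8 → 4² = 16
16 = (2,0)_8 → 2² + 0² = 4  — 4 already seen; the sequence cycles without reaching 1.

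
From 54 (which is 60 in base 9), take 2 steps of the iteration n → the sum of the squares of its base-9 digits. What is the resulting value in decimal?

54 = (6,0)_9 → 36
36 = (4,0)_9 → 16

16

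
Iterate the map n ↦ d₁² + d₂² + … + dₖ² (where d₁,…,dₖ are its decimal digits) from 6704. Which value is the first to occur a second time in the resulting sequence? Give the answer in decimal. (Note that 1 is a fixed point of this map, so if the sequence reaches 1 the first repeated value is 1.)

6704 → 101
101 → 2
2 → 4
4 → 16
16 → 37
37 → 58
58 → 89
89 → 145
145 → 42
42 → 20
20 → 4  — 4 already appeared earlier.

4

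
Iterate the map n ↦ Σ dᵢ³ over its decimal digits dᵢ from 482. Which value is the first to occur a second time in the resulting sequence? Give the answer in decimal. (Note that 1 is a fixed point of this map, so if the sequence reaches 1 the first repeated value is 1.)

371

482 → 4³ + 8³ + 2³ = 584
584 → 5³ + 8³ + 4³ = 701
701 → 7³ + 0³ + 1³ = 344
344 → 3³ + 4³ + 4³ = 155
155 → 1³ + 5³ + 5³ = 251
251 → 2³ + 5³ + 1³ = 134
134 → 1³ + 3³ + 4³ = 92
92 → 9³ + 2³ = 737
737 → 7³ + 3³ + 7³ = 713
713 → 7³ + 1³ + 3³ = 371
371 → 3³ + 7³ + 1³ = 371  — 371 already appeared earlier.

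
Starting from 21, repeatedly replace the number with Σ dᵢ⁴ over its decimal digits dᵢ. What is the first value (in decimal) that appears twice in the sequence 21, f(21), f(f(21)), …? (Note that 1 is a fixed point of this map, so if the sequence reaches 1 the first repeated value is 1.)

8208

21 → 2⁴ + 1⁴ = 16 + 1 = 17
17 → 1⁴ + 7⁴ = 1 + 2401 = 2402
2402 → 2⁴ + 4⁴ + 0⁴ + 2⁴ = 16 + 256 + 0 + 16 = 288
288 → 2⁴ + 8⁴ + 8⁴ = 16 + 4096 + 4096 = 8208
8208 → 8⁴ + 2⁴ + 0⁴ + 8⁴ = 4096 + 16 + 0 + 4096 = 8208  — 8208 already appeared earlier.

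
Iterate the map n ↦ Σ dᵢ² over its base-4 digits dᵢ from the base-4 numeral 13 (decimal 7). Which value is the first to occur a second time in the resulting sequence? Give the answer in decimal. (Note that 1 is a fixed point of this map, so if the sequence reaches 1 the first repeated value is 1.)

1

7 = (1,3)_4 → 1² + 3² = 10
10 = (2,2)_4 → 2² + 2² = 8
8 = (2,0)_4 → 2² + 0² = 4
4 = (1,0)_4 → 1² + 0² = 1  — reached the fixed point 1.
1 → 1, so 1 is the first repeated value.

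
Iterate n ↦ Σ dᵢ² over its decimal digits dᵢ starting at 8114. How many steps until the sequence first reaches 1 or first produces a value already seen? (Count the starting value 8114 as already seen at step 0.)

4

8114 → 8² + 1² + 1² + 4² = 82
82 → 8² + 2² = 68
68 → 6² + 8² = 100
100 → 1² + 0² + 0² = 1  — reached 1.
That took 4 steps.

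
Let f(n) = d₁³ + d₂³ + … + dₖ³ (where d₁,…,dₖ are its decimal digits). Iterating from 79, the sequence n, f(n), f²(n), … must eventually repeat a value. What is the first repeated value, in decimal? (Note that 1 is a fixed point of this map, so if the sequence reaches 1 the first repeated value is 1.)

79 → 7³ + 9³ = 343 + 729 = 1072
1072 → 1³ + 0³ + 7³ + 2³ = 1 + 0 + 343 + 8 = 352
352 → 3³ + 5³ + 2³ = 27 + 125 + 8 = 160
160 → 1³ + 6³ + 0³ = 1 + 216 + 0 = 217
217 → 2³ + 1³ + 7³ = 8 + 1 + 343 = 352  — 352 already appeared earlier.

352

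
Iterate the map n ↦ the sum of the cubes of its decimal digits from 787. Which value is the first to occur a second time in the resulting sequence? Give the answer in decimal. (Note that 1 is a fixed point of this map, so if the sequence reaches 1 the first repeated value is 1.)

787 → 1198
1198 → 1243
1243 → 100
100 → 1  — reached the fixed point 1.
1 → 1, so 1 is the first repeated value.

1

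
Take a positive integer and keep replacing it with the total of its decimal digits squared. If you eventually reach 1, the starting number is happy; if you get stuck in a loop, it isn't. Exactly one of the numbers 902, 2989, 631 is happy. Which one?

902: 902 → 85 → 89 → 145 → 42 → 20 → 4 → 16 → 37 → 58 → 89  — repeats 89 (not happy)
2989: 2989 → 230 → 13 → 10 → 1  — reaches 1 (happy)
631: 631 → 46 → 52 → 29 → 85 → 89 → 145 → 42 → 20 → 4 → 16 → 37 → 58 → 89  — repeats 89 (not happy)

2989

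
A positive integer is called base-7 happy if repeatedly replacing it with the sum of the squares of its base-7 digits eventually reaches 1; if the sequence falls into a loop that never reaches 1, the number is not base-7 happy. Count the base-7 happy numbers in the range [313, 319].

313: 313 → 65 → 9 → 5 → 25 → 25  (repeats 25)
314: 314 → 76 → 46 → 52 → 10 → 10  (repeats 10)
315: 315 → 45 → 45  (repeats 45)
316: 316 → 46 → 52 → 10 → 10  (repeats 10)
317: 317 → 49 → 1  (reaches 1)
318: 318 → 54 → 26 → 34 → 52 → 10 → 10  (repeats 10)
319: 319 → 61 → 27 → 45 → 45  (repeats 45)
base-7 happy: 317

1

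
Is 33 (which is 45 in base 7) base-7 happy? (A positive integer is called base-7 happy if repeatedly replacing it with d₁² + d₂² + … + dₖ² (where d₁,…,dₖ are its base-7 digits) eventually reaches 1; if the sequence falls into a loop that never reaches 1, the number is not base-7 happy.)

not base-7 happy

33 = (4,5)_7 → 4² + 5² = 16 + 25 = 41
41 = (5,6)_7 → 5² + 6² = 25 + 36 = 61
61 = (1,1,5)_7 → 1² + 1² + 5² = 1 + 1 + 25 = 27
27 = (3,6)_7 → 3² + 6² = 9 + 36 = 45
45 = (6,3)_7 → 6² + 3² = 36 + 9 = 45  — 45 already seen; the sequence cycles without reaching 1.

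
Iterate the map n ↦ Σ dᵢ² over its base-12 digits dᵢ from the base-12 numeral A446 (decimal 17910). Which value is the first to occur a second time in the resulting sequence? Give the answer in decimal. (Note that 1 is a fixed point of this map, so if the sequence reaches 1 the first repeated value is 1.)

17910 = (10,4,4,6)_12 → 10² + 4² + 4² + 6² = 100 + 16 + 16 + 36 = 168
168 = (1,2,0)_12 → 1² + 2² + 0² = 1 + 4 + 0 = 5
5 = (5)_12 → 5² = 25
25 = (2,1)_12 → 2² + 1² = 4 + 1 = 5  — 5 already appeared earlier.

5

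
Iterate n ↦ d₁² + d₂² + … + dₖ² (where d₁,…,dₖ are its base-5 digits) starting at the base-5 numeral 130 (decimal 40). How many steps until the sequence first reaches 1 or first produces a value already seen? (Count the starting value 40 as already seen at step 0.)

40 = (1,3,0)_5 → 1² + 3² + 0² = 10
10 = (2,0)_5 → 2² + 0² = 4
4 = (4)_5 → 4² = 16
16 = (3,1)_5 → 3² + 1² = 10  — 10 repeats.
That took 4 steps.

4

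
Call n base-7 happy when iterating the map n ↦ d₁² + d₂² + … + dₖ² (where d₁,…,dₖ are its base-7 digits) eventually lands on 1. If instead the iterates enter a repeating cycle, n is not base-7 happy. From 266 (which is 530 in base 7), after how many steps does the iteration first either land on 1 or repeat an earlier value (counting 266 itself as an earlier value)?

4

266 = (5,3,0)_7 → 5² + 3² + 0² = 34
34 = (4,6)_7 → 4² + 6² = 52
52 = (1,0,3)_7 → 1² + 0² + 3² = 10
10 = (1,3)_7 → 1² + 3² = 10  — 10 repeats.
That took 4 steps.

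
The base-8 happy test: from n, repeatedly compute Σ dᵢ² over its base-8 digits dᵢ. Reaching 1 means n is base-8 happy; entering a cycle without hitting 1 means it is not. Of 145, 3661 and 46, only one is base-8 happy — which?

3661

145: 145 → 9 → 2 → 4 → 16 → 4  — repeats 4 (not base-8 happy)
3661: 3661 → 76 → 18 → 8 → 1  — reaches 1 (base-8 happy)
46: 46 → 61 → 74 → 6 → 36 → 32 → 16 → 4 → 16  — repeats 16 (not base-8 happy)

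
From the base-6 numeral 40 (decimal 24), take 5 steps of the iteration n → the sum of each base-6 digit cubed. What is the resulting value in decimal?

1

24 = (4,0)_6 → 4³ + 0³ = 64 + 0 = 64
64 = (1,4,4)_6 → 1³ + 4³ + 4³ = 1 + 64 + 64 = 129
129 = (3,3,3)_6 → 3³ + 3³ + 3³ = 27 + 27 + 27 = 81
81 = (2,1,3)_6 → 2³ + 1³ + 3³ = 8 + 1 + 27 = 36
36 = (1,0,0)_6 → 1³ + 0³ + 0³ = 1 + 0 + 0 = 1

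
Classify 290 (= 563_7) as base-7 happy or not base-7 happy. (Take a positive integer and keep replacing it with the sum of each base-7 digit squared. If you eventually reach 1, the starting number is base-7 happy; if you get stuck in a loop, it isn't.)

not base-7 happy

290 = (5,6,3)_7 → 5² + 6² + 3² = 70
70 = (1,3,0)_7 → 1² + 3² + 0² = 10
10 = (1,3)_7 → 1² + 3² = 10  — 10 already seen; the sequence cycles without reaching 1.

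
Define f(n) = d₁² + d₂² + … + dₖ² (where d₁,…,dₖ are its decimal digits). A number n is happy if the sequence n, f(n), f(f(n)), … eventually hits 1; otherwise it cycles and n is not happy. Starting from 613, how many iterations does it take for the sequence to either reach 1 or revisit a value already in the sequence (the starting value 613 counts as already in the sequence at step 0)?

613 → 46
46 → 52
52 → 29
29 → 85
85 → 89
89 → 145
145 → 42
42 → 20
20 → 4
4 → 16
16 → 37
37 → 58
58 → 89  — 89 repeats.
That took 13 steps.

13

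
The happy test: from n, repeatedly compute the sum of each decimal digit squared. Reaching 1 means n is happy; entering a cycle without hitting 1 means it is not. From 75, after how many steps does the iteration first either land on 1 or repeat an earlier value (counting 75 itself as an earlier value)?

12

75 → 7² + 5² = 74
74 → 7² + 4² = 65
65 → 6² + 5² = 61
61 → 6² + 1² = 37
37 → 3² + 7² = 58
58 → 5² + 8² = 89
89 → 8² + 9² = 145
145 → 1² + 4² + 5² = 42
42 → 4² + 2² = 20
20 → 2² + 0² = 4
4 → 4² = 16
16 → 1² + 6² = 37  — 37 repeats.
That took 12 steps.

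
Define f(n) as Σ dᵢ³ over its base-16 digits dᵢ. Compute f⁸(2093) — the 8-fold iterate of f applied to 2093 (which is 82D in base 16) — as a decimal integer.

2093 = (8,2,13)_16 → 8³ + 2³ + 13³ = 2717
2717 = (10,9,13)_16 → 10³ + 9³ + 13³ = 3926
3926 = (15,5,6)_16 → 15³ + 5³ + 6³ = 3716
3716 = (14,8,4)_16 → 14³ + 8³ + 4³ = 3320
3320 = (12,15,8)_16 → 12³ + 15³ + 8³ = 5615
5615 = (1,5,14,15)_16 → 1³ + 5³ + 14³ + 15³ = 6245
6245 = (1,8,6,5)_16 → 1³ + 8³ + 6³ + 5³ = 854
854 = (3,5,6)_16 → 3³ + 5³ + 6³ = 368

368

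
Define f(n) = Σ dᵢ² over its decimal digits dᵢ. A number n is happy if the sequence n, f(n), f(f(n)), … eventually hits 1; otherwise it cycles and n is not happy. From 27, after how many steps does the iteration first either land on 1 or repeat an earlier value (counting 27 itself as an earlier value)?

27 → 2² + 7² = 53
53 → 5² + 3² = 34
34 → 3² + 4² = 25
25 → 2² + 5² = 29
29 → 2² + 9² = 85
85 → 8² + 5² = 89
89 → 8² + 9² = 145
145 → 1² + 4² + 5² = 42
42 → 4² + 2² = 20
20 → 2² + 0² = 4
4 → 4² = 16
16 → 1² + 6² = 37
37 → 3² + 7² = 58
58 → 5² + 8² = 89  — 89 repeats.
That took 14 steps.

14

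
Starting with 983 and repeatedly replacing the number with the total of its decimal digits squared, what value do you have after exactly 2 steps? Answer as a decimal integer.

983 → 154
154 → 42

42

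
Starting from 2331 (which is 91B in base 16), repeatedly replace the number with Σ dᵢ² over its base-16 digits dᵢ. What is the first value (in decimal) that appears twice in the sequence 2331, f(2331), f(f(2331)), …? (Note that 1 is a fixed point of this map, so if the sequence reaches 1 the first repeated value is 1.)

169

2331 = (9,1,11)_16 → 9² + 1² + 11² = 203
203 = (12,11)_16 → 12² + 11² = 265
265 = (1,0,9)_16 → 1² + 0² + 9² = 82
82 = (5,2)_16 → 5² + 2² = 29
29 = (1,13)_16 → 1² + 13² = 170
170 = (10,10)_16 → 10² + 10² = 200
200 = (12,8)_16 → 12² + 8² = 208
208 = (13,0)_16 → 13² + 0² = 169
169 = (10,9)_16 → 10² + 9² = 181
181 = (11,5)_16 → 11² + 5² = 146
146 = (9,2)_16 → 9² + 2² = 85
85 = (5,5)_16 → 5² + 5² = 50
50 = (3,2)_16 → 3² + 2² = 13
13 = (13)_16 → 13² = 169  — 169 already appeared earlier.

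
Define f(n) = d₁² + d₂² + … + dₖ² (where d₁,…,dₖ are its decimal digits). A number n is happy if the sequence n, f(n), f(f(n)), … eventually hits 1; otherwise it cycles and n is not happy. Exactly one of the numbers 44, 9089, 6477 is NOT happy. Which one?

6477

44: 44 → 32 → 13 → 10 → 1  — reaches 1 (happy)
9089: 9089 → 226 → 44 → 32 → 13 → 10 → 1  — reaches 1 (happy)
6477: 6477 → 150 → 26 → 40 → 16 → 37 → 58 → 89 → 145 → 42 → 20 → 4 → 16  — repeats 16 (not happy)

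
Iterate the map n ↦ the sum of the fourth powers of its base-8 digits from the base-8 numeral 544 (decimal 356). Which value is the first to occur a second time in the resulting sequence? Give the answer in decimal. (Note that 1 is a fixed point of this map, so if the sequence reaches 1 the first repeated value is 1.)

257

356 = (5,4,4)_8 → 5⁴ + 4⁴ + 4⁴ = 1137
1137 = (2,1,6,1)_8 → 2⁴ + 1⁴ + 6⁴ + 1⁴ = 1314
1314 = (2,4,4,2)_8 → 2⁴ + 4⁴ + 4⁴ + 2⁴ = 544
544 = (1,0,4,0)_8 → 1⁴ + 0⁴ + 4⁴ + 0⁴ = 257
257 = (4,0,1)_8 → 4⁴ + 0⁴ + 1⁴ = 257  — 257 already appeared earlier.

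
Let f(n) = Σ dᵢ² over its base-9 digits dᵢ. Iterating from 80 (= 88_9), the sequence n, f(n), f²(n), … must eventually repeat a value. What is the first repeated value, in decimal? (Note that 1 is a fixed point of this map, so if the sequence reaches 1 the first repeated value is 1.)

50

80 = (8,8)_9 → 8² + 8² = 128
128 = (1,5,2)_9 → 1² + 5² + 2² = 30
30 = (3,3)_9 → 3² + 3² = 18
18 = (2,0)_9 → 2² + 0² = 4
4 = (4)_9 → 4² = 16
16 = (1,7)_9 → 1² + 7² = 50
50 = (5,5)_9 → 5² + 5² = 50  — 50 already appeared earlier.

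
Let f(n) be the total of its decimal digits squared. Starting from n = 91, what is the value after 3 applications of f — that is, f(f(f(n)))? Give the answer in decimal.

100

91 → 9² + 1² = 81 + 1 = 82
82 → 8² + 2² = 64 + 4 = 68
68 → 6² + 8² = 36 + 64 = 100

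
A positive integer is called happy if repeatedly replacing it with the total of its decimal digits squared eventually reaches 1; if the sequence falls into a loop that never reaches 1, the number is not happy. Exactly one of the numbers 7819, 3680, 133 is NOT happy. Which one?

7819

7819: 7819 → 195 → 107 → 50 → 25 → 29 → 85 → 89 → 145 → 42 → 20 → 4 → 16 → 37 → 58 → 89  — repeats 89 (not happy)
3680: 3680 → 109 → 82 → 68 → 100 → 1  — reaches 1 (happy)
133: 133 → 19 → 82 → 68 → 100 → 1  — reaches 1 (happy)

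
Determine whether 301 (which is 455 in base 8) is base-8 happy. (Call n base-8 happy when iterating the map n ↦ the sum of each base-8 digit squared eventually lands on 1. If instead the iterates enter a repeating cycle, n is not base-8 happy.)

301 = (4,5,5)_8 → 66
66 = (1,0,2)_8 → 5
5 = (5)_8 → 25
25 = (3,1)_8 → 10
10 = (1,2)_8 → 5  — 5 already seen; the sequence cycles without reaching 1.

not base-8 happy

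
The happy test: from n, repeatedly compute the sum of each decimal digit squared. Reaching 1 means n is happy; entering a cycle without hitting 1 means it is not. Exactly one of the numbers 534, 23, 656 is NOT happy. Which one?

534: 534 → 50 → 25 → 29 → 85 → 89 → 145 → 42 → 20 → 4 → 16 → 37 → 58 → 89  — repeats 89 (not happy)
23: 23 → 13 → 10 → 1  — reaches 1 (happy)
656: 656 → 97 → 130 → 10 → 1  — reaches 1 (happy)

534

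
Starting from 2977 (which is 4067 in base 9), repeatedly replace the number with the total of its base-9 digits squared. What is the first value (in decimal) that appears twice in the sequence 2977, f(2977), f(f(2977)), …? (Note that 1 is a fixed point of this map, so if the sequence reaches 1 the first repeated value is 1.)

2977 = (4,0,6,7)_9 → 4² + 0² + 6² + 7² = 16 + 0 + 36 + 49 = 101
101 = (1,2,2)_9 → 1² + 2² + 2² = 1 + 4 + 4 = 9
9 = (1,0)_9 → 1² + 0² = 1 + 0 = 1  — reached the fixed point 1.
1 → 1, so 1 is the first repeated value.

1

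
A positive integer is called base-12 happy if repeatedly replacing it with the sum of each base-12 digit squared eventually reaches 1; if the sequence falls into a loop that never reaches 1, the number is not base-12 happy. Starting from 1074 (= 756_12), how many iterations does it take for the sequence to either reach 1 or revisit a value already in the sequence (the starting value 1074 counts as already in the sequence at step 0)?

1074 = (7,5,6)_12 → 110
110 = (9,2)_12 → 85
85 = (7,1)_12 → 50
50 = (4,2)_12 → 20
20 = (1,8)_12 → 65
65 = (5,5)_12 → 50  — 50 repeats.
That took 6 steps.

6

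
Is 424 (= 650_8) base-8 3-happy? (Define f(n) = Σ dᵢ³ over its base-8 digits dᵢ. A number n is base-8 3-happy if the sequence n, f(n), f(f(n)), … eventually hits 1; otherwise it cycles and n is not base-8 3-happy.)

base-8 3-happy

424 = (6,5,0)_8 → 6³ + 5³ + 0³ = 341
341 = (5,2,5)_8 → 5³ + 2³ + 5³ = 258
258 = (4,0,2)_8 → 4³ + 0³ + 2³ = 72
72 = (1,1,0)_8 → 1³ + 1³ + 0³ = 2
2 = (2)_8 → 2³ = 8
8 = (1,0)_8 → 1³ + 0³ = 1  — reached 1.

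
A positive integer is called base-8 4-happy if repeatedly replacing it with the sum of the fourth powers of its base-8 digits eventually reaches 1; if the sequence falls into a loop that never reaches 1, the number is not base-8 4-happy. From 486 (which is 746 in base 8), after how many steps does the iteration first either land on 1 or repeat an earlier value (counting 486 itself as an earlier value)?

486 = (7,4,6)_8 → 7⁴ + 4⁴ + 6⁴ = 2401 + 256 + 1296 = 3953
3953 = (7,5,6,1)_8 → 7⁴ + 5⁴ + 6⁴ + 1⁴ = 2401 + 625 + 1296 + 1 = 4323
4323 = (1,0,3,4,3)_8 → 1⁴ + 0⁴ + 3⁴ + 4⁴ + 3⁴ = 1 + 0 + 81 + 256 + 81 = 419
419 = (6,4,3)_8 → 6⁴ + 4⁴ + 3⁴ = 1296 + 256 + 81 = 1633
1633 = (3,1,4,1)_8 → 3⁴ + 1⁴ + 4⁴ + 1⁴ = 81 + 1 + 256 + 1 = 339
339 = (5,2,3)_8 → 5⁴ + 2⁴ + 3⁴ = 625 + 16 + 81 = 722
722 = (1,3,2,2)_8 → 1⁴ + 3⁴ + 2⁴ + 2⁴ = 1 + 81 + 16 + 16 = 114
114 = (1,6,2)_8 → 1⁴ + 6⁴ + 2⁴ = 1 + 1296 + 16 = 1313
1313 = (2,4,4,1)_8 → 2⁴ + 4⁴ + 4⁴ + 1⁴ = 16 + 256 + 256 + 1 = 529
529 = (1,0,2,1)_8 → 1⁴ + 0⁴ + 2⁴ + 1⁴ = 1 + 0 + 16 + 1 = 18
18 = (2,2)_8 → 2⁴ + 2⁴ = 16 + 16 = 32
32 = (4,0)_8 → 4⁴ + 0⁴ = 256 + 0 = 256
256 = (4,0,0)_8 → 4⁴ + 0⁴ + 0⁴ = 256 + 0 + 0 = 256  — 256 repeats.
That took 13 steps.

13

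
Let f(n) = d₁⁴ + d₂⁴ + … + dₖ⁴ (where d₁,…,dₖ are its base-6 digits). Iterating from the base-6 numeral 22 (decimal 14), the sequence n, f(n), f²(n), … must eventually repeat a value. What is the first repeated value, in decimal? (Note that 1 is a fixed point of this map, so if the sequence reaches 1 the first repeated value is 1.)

14 = (2,2)_6 → 2⁴ + 2⁴ = 16 + 16 = 32
32 = (5,2)_6 → 5⁴ + 2⁴ = 625 + 16 = 641
641 = (2,5,4,5)_6 → 2⁴ + 5⁴ + 4⁴ + 5⁴ = 16 + 625 + 256 + 625 = 1522
1522 = (1,1,0,1,4)_6 → 1⁴ + 1⁴ + 0⁴ + 1⁴ + 4⁴ = 1 + 1 + 0 + 1 + 256 = 259
259 = (1,1,1,1)_6 → 1⁴ + 1⁴ + 1⁴ + 1⁴ = 1 + 1 + 1 + 1 = 4
4 = (4)_6 → 4⁴ = 256
256 = (1,1,0,4)_6 → 1⁴ + 1⁴ + 0⁴ + 4⁴ = 1 + 1 + 0 + 256 = 258
258 = (1,1,1,0)_6 → 1⁴ + 1⁴ + 1⁴ + 0⁴ = 1 + 1 + 1 + 0 = 3
3 = (3)_6 → 3⁴ = 81
81 = (2,1,3)_6 → 2⁴ + 1⁴ + 3⁴ = 16 + 1 + 81 = 98
98 = (2,4,2)_6 → 2⁴ + 4⁴ + 2⁴ = 16 + 256 + 16 = 288
288 = (1,2,0,0)_6 → 1⁴ + 2⁴ + 0⁴ + 0⁴ = 1 + 16 + 0 + 0 = 17
17 = (2,5)_6 → 2⁴ + 5⁴ = 16 + 625 = 641  — 641 already appeared earlier.

641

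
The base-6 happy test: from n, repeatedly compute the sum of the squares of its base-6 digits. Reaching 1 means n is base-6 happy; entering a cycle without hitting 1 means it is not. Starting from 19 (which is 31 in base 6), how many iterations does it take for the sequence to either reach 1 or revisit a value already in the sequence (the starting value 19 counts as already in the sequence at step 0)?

19 = (3,1)_6 → 10
10 = (1,4)_6 → 17
17 = (2,5)_6 → 29
29 = (4,5)_6 → 41
41 = (1,0,5)_6 → 26
26 = (4,2)_6 → 20
20 = (3,2)_6 → 13
13 = (2,1)_6 → 5
5 = (5)_6 → 25
25 = (4,1)_6 → 17  — 17 repeats.
That took 10 steps.

10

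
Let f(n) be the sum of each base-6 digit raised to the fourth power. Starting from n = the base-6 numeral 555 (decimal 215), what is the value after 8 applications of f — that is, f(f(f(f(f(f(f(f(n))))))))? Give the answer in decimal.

215 = (5,5,5)_6 → 1875
1875 = (1,2,4,0,3)_6 → 354
354 = (1,3,5,0)_6 → 707
707 = (3,1,3,5)_6 → 788
788 = (3,3,5,2)_6 → 803
803 = (3,4,1,5)_6 → 963
963 = (4,2,4,3)_6 → 609
609 = (2,4,5,3)_6 → 978

978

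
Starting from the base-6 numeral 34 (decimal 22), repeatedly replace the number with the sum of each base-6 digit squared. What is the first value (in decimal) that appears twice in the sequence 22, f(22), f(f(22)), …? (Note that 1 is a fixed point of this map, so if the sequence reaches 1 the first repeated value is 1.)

25

22 = (3,4)_6 → 3² + 4² = 25
25 = (4,1)_6 → 4² + 1² = 17
17 = (2,5)_6 → 2² + 5² = 29
29 = (4,5)_6 → 4² + 5² = 41
41 = (1,0,5)_6 → 1² + 0² + 5² = 26
26 = (4,2)_6 → 4² + 2² = 20
20 = (3,2)_6 → 3² + 2² = 13
13 = (2,1)_6 → 2² + 1² = 5
5 = (5)_6 → 5² = 25  — 25 already appeared earlier.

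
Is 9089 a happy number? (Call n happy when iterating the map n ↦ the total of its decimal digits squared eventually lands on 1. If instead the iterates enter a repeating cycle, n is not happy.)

happy

9089 → 9² + 0² + 8² + 9² = 81 + 0 + 64 + 81 = 226
226 → 2² + 2² + 6² = 4 + 4 + 36 = 44
44 → 4² + 4² = 16 + 16 = 32
32 → 3² + 2² = 9 + 4 = 13
13 → 1² + 3² = 1 + 9 = 10
10 → 1² + 0² = 1 + 0 = 1  — reached 1.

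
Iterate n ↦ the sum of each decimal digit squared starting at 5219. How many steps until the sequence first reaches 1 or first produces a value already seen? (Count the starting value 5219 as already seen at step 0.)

5219 → 5² + 2² + 1² + 9² = 25 + 4 + 1 + 81 = 111
111 → 1² + 1² + 1² = 1 + 1 + 1 = 3
3 → 3² = 9
9 → 9² = 81
81 → 8² + 1² = 64 + 1 = 65
65 → 6² + 5² = 36 + 25 = 61
61 → 6² + 1² = 36 + 1 = 37
37 → 3² + 7² = 9 + 49 = 58
58 → 5² + 8² = 25 + 64 = 89
89 → 8² + 9² = 64 + 81 = 145
145 → 1² + 4² + 5² = 1 + 16 + 25 = 42
42 → 4² + 2² = 16 + 4 = 20
20 → 2² + 0² = 4 + 0 = 4
4 → 4² = 16
16 → 1² + 6² = 1 + 36 = 37  — 37 repeats.
That took 15 steps.

15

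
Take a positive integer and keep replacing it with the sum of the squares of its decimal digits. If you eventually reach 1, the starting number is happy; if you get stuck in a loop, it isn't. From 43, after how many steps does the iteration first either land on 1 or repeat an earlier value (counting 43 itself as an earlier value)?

43 → 4² + 3² = 25
25 → 2² + 5² = 29
29 → 2² + 9² = 85
85 → 8² + 5² = 89
89 → 8² + 9² = 145
145 → 1² + 4² + 5² = 42
42 → 4² + 2² = 20
20 → 2² + 0² = 4
4 → 4² = 16
16 → 1² + 6² = 37
37 → 3² + 7² = 58
58 → 5² + 8² = 89  — 89 repeats.
That took 12 steps.

12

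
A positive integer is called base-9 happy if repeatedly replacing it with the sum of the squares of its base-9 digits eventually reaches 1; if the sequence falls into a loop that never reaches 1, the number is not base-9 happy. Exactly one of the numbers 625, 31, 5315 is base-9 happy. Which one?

625

625: 625 → 101 → 9 → 1  — reaches 1 (base-9 happy)
31: 31 → 25 → 53 → 89 → 65 → 53  — repeats 53 (not base-9 happy)
5315: 5315 → 103 → 21 → 13 → 17 → 65 → 53 → 89 → 65  — repeats 65 (not base-9 happy)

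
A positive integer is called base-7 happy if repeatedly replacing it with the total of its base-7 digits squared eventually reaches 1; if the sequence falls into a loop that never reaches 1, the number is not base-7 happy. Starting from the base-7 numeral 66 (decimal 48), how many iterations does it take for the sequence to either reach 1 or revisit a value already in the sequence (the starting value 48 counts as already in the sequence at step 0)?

7

48 = (6,6)_7 → 72
72 = (1,3,2)_7 → 14
14 = (2,0)_7 → 4
4 = (4)_7 → 16
16 = (2,2)_7 → 8
8 = (1,1)_7 → 2
2 = (2)_7 → 4  — 4 repeats.
That took 7 steps.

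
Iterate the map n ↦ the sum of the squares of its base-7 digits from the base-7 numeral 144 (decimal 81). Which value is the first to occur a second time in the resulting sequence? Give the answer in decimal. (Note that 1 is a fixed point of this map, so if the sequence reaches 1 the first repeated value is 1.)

81 = (1,4,4)_7 → 1² + 4² + 4² = 1 + 16 + 16 = 33
33 = (4,5)_7 → 4² + 5² = 16 + 25 = 41
41 = (5,6)_7 → 5² + 6² = 25 + 36 = 61
61 = (1,1,5)_7 → 1² + 1² + 5² = 1 + 1 + 25 = 27
27 = (3,6)_7 → 3² + 6² = 9 + 36 = 45
45 = (6,3)_7 → 6² + 3² = 36 + 9 = 45  — 45 already appeared earlier.

45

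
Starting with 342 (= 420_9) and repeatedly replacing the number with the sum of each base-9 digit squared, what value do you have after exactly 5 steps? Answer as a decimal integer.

50

342 = (4,2,0)_9 → 4² + 2² + 0² = 20
20 = (2,2)_9 → 2² + 2² = 8
8 = (8)_9 → 8² = 64
64 = (7,1)_9 → 7² + 1² = 50
50 = (5,5)_9 → 5² + 5² = 50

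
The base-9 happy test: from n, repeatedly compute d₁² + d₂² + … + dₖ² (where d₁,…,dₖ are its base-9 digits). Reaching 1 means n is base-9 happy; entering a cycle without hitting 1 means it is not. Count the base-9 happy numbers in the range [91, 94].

1

91: 91 → 3 → 9 → 1  (reaches 1)
92: 92 → 6 → 36 → 16 → 50 → 50  (repeats 50)
93: 93 → 11 → 5 → 25 → 53 → 89 → 65 → 53  (repeats 53)
94: 94 → 18 → 4 → 16 → 50 → 50  (repeats 50)
base-9 happy: 91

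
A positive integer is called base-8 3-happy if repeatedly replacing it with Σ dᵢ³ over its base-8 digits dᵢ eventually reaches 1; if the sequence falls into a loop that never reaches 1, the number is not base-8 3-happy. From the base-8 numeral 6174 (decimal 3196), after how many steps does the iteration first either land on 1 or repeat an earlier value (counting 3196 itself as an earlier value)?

9

3196 = (6,1,7,4)_8 → 624
624 = (1,1,6,0)_8 → 218
218 = (3,3,2)_8 → 62
62 = (7,6)_8 → 559
559 = (1,0,5,7)_8 → 469
469 = (7,2,5)_8 → 476
476 = (7,3,4)_8 → 434
434 = (6,6,2)_8 → 440
440 = (6,7,0)_8 → 559  — 559 repeats.
That took 9 steps.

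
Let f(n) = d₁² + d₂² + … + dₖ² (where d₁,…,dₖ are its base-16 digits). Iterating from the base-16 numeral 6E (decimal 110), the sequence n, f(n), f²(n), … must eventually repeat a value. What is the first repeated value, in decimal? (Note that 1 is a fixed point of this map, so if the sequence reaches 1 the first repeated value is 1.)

110 = (6,14)_16 → 6² + 14² = 36 + 196 = 232
232 = (14,8)_16 → 14² + 8² = 196 + 64 = 260
260 = (1,0,4)_16 → 1² + 0² + 4² = 1 + 0 + 16 = 17
17 = (1,1)_16 → 1² + 1² = 1 + 1 = 2
2 = (2)_16 → 2² = 4
4 = (4)_16 → 4² = 16
16 = (1,0)_16 → 1² + 0² = 1 + 0 = 1  — reached the fixed point 1.
1 → 1, so 1 is the first repeated value.

1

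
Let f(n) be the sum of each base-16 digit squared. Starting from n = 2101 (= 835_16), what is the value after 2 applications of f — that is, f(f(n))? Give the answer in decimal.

40

2101 = (8,3,5)_16 → 98
98 = (6,2)_16 → 40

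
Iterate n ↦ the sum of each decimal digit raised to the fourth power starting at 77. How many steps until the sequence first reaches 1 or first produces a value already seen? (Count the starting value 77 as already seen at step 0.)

13

77 → 4802
4802 → 4368
4368 → 5729
5729 → 9603
9603 → 7938
7938 → 13139
13139 → 6725
6725 → 4338
4338 → 4514
4514 → 1138
1138 → 4179
4179 → 9219
9219 → 13139  — 13139 repeats.
That took 13 steps.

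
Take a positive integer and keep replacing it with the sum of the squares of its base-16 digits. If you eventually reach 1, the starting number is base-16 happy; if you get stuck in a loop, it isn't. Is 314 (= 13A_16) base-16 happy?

base-16 happy

314 = (1,3,10)_16 → 1² + 3² + 10² = 1 + 9 + 100 = 110
110 = (6,14)_16 → 6² + 14² = 36 + 196 = 232
232 = (14,8)_16 → 14² + 8² = 196 + 64 = 260
260 = (1,0,4)_16 → 1² + 0² + 4² = 1 + 0 + 16 = 17
17 = (1,1)_16 → 1² + 1² = 1 + 1 = 2
2 = (2)_16 → 2² = 4
4 = (4)_16 → 4² = 16
16 = (1,0)_16 → 1² + 0² = 1 + 0 = 1  — reached 1.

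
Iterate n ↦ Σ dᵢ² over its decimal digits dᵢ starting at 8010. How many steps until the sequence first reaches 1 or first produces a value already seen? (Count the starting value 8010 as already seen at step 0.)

11

8010 → 8² + 0² + 1² + 0² = 64 + 0 + 1 + 0 = 65
65 → 6² + 5² = 36 + 25 = 61
61 → 6² + 1² = 36 + 1 = 37
37 → 3² + 7² = 9 + 49 = 58
58 → 5² + 8² = 25 + 64 = 89
89 → 8² + 9² = 64 + 81 = 145
145 → 1² + 4² + 5² = 1 + 16 + 25 = 42
42 → 4² + 2² = 16 + 4 = 20
20 → 2² + 0² = 4 + 0 = 4
4 → 4² = 16
16 → 1² + 6² = 1 + 36 = 37  — 37 repeats.
That took 11 steps.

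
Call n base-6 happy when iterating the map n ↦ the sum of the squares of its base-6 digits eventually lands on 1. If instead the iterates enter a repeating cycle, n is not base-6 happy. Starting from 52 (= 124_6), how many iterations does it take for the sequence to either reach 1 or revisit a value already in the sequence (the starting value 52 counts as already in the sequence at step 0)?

13

52 = (1,2,4)_6 → 21
21 = (3,3)_6 → 18
18 = (3,0)_6 → 9
9 = (1,3)_6 → 10
10 = (1,4)_6 → 17
17 = (2,5)_6 → 29
29 = (4,5)_6 → 41
41 = (1,0,5)_6 → 26
26 = (4,2)_6 → 20
20 = (3,2)_6 → 13
13 = (2,1)_6 → 5
5 = (5)_6 → 25
25 = (4,1)_6 → 17  — 17 repeats.
That took 13 steps.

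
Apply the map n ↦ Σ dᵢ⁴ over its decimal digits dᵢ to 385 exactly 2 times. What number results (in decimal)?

385 → 3⁴ + 8⁴ + 5⁴ = 81 + 4096 + 625 = 4802
4802 → 4⁴ + 8⁴ + 0⁴ + 2⁴ = 256 + 4096 + 0 + 16 = 4368

4368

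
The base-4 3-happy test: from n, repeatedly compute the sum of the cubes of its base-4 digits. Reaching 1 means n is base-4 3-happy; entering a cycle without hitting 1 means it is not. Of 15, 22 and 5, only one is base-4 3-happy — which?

15: 15 → 54 → 36 → 9 → 9  — repeats 9 (not base-4 3-happy)
22: 22 → 10 → 16 → 1  — reaches 1 (base-4 3-happy)
5: 5 → 2 → 8 → 8  — repeats 8 (not base-4 3-happy)

22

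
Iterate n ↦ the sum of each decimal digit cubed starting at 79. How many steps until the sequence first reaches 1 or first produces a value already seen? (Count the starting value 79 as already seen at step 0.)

5

79 → 7³ + 9³ = 1072
1072 → 1³ + 0³ + 7³ + 2³ = 352
352 → 3³ + 5³ + 2³ = 160
160 → 1³ + 6³ + 0³ = 217
217 → 2³ + 1³ + 7³ = 352  — 352 repeats.
That took 5 steps.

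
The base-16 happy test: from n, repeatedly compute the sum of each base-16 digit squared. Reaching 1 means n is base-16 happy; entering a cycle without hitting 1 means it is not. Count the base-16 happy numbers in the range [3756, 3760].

1

3756: 3756 → 440 → 186 → 221 → 338 → 30 → 197 → 169 → 181 → 146 → 85 → 50 → 13 → 169  — not base-16 happy
3757: 3757 → 465 → 171 → 221 → 338 → 30 → 197 → 169 → 181 → 146 → 85 → 50 → 13 → 169  — not base-16 happy
3758: 3758 → 492 → 341 → 51 → 18 → 5 → 25 → 82 → 29 → 170 → 200 → 208 → 169 → 181 → 146 → 85 → 50 → 13 → 169  — not base-16 happy
3759: 3759 → 521 → 85 → 50 → 13 → 169 → 181 → 146 → 85  — not base-16 happy
3760: 3760 → 317 → 179 → 130 → 68 → 32 → 4 → 16 → 1  — base-16 happy
base-16 happy: 3760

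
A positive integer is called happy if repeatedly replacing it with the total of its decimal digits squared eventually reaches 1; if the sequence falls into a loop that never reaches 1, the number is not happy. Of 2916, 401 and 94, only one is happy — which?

2916: 2916 → 122 → 9 → 81 → 65 → 61 → 37 → 58 → 89 → 145 → 42 → 20 → 4 → 16 → 37  — repeats 37 (not happy)
401: 401 → 17 → 50 → 25 → 29 → 85 → 89 → 145 → 42 → 20 → 4 → 16 → 37 → 58 → 89  — repeats 89 (not happy)
94: 94 → 97 → 130 → 10 → 1  — reaches 1 (happy)

94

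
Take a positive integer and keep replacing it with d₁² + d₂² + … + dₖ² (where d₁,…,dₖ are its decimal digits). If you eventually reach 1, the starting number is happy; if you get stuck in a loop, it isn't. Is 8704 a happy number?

happy

8704 → 8² + 7² + 0² + 4² = 129
129 → 1² + 2² + 9² = 86
86 → 8² + 6² = 100
100 → 1² + 0² + 0² = 1  — reached 1.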